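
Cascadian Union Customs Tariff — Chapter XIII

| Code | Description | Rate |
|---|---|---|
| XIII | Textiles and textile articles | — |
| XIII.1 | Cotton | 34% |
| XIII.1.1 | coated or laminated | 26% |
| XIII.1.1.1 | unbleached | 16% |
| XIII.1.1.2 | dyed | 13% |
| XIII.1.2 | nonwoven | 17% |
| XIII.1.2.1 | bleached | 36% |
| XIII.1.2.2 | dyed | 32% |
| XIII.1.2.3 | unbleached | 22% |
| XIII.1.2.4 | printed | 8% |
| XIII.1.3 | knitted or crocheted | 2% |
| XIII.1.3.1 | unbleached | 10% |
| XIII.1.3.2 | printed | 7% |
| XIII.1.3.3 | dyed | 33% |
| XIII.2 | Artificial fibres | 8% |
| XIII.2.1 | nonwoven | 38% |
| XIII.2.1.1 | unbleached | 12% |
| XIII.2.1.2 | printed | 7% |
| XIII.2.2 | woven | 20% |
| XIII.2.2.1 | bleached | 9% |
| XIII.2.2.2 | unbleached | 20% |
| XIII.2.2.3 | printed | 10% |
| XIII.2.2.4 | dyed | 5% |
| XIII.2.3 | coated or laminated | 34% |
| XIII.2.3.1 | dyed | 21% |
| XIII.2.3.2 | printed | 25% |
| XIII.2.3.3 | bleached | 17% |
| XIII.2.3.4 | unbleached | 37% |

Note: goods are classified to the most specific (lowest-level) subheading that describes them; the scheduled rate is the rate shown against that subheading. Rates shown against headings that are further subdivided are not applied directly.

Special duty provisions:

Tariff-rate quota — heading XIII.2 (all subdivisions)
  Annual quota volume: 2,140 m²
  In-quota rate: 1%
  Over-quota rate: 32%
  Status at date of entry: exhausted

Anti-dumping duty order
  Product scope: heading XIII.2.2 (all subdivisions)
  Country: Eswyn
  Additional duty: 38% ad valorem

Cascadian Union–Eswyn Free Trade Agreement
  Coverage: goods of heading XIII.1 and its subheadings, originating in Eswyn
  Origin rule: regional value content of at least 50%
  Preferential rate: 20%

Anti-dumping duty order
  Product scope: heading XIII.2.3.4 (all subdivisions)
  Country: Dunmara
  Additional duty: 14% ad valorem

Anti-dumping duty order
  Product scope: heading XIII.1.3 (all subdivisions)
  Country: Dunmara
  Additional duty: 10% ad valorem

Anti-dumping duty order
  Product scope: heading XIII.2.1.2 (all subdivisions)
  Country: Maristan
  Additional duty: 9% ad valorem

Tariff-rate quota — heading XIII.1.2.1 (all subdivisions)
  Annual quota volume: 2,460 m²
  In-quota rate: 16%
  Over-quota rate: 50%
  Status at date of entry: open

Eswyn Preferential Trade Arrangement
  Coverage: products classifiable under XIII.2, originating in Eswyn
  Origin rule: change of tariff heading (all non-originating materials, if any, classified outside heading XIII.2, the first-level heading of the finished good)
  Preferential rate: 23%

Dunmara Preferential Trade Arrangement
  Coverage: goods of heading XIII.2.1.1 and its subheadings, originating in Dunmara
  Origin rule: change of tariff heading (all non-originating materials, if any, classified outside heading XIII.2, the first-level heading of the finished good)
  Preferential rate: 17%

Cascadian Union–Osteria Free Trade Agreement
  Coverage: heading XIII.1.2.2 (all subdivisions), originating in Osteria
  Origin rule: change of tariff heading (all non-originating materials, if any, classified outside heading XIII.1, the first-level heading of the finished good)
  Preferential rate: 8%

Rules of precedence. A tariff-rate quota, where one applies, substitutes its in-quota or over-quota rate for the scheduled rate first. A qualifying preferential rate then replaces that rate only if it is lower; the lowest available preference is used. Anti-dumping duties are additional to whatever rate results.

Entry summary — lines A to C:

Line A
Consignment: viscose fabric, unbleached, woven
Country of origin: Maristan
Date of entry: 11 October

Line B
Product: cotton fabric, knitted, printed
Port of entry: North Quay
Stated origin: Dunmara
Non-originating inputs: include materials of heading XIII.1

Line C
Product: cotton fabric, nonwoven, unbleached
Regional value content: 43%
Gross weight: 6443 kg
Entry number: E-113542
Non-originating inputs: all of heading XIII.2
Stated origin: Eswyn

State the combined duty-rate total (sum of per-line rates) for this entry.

71%

Line A: viscose → XIII.2; woven → XIII.2.2; unbleached → XIII.2.2.2. Scheduled 20%. quota on XIII.2 exhausted → over-quota 32%. → 32%.
Line B: cotton → XIII.1; knitted → XIII.1.3; printed → XIII.1.3.2. Scheduled 7%. Dunmara agreement on XIII.2.1.1: XIII.1.3.2 not covered; anti-dumping (Dunmara, XIII.1.3): +10%; total 7% + 10% = 17%. → 17%.
Line C: cotton → XIII.1; nonwoven → XIII.1.2; unbleached → XIII.1.2.3. Scheduled 22%. Eswyn agreement on XIII.1: RVC < 50%; Eswyn agreement on XIII.2: XIII.1.2.3 not covered. → 22%.
Sum: 32% + 17% + 22% = 71%.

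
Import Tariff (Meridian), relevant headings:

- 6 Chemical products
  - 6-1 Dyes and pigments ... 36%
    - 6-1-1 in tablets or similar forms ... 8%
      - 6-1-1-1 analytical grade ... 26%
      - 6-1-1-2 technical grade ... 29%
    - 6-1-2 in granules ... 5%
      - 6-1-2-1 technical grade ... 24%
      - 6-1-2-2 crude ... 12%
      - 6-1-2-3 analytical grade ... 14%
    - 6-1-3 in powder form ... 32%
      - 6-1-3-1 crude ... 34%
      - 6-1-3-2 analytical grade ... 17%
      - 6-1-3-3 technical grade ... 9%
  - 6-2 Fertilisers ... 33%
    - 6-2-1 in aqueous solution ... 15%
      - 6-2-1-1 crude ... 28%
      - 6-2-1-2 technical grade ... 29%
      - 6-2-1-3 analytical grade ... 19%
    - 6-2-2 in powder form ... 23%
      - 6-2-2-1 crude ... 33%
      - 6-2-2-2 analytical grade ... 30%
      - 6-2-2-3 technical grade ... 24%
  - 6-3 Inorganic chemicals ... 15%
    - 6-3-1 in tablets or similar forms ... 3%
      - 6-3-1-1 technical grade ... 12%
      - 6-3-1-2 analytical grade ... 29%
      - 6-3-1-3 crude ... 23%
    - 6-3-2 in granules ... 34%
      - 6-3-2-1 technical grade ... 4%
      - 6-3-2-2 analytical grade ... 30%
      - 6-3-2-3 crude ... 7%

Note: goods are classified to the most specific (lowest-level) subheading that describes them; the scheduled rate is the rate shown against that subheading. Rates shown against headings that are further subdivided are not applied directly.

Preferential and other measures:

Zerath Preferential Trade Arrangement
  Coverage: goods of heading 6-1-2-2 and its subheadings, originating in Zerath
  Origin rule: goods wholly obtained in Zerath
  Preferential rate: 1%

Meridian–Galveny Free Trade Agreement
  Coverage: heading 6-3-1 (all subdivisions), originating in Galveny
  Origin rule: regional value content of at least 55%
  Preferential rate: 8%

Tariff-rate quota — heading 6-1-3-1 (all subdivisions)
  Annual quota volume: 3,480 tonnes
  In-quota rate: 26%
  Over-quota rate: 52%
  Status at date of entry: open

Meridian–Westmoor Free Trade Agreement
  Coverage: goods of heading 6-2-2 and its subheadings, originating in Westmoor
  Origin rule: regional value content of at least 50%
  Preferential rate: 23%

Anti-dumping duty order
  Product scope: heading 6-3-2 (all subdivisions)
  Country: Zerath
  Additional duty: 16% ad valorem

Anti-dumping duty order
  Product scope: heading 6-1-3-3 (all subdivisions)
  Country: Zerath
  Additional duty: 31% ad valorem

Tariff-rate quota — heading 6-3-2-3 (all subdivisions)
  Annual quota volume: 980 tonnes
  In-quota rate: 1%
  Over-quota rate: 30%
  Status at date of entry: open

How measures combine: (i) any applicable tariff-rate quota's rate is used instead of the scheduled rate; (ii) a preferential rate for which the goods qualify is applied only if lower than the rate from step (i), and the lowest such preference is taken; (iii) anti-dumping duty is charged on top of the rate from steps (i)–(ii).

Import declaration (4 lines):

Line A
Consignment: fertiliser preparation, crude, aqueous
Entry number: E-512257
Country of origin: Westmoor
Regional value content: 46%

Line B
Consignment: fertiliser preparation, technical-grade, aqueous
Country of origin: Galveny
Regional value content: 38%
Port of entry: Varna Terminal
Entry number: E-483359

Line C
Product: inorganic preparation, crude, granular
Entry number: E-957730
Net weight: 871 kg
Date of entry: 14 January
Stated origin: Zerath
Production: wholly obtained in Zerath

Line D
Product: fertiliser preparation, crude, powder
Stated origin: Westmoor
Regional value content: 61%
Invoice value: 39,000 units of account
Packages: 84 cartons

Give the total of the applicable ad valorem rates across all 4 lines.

Line A: fertiliser → 6-2; aqueous → 6-2-1; crude → 6-2-1-1. Scheduled 28%. Westmoor agreement on 6-2-2: 6-2-1-1 not covered. → 28%.
Line B: fertiliser → 6-2; aqueous → 6-2-1; technical-grade → 6-2-1-2. Scheduled 29%. Galveny agreement on 6-3-1: 6-2-1-2 not covered. → 29%.
Line C: inorganic → 6-3; granular → 6-3-2; crude → 6-3-2-3. Scheduled 7%. quota on 6-3-2-3 open → in-quota 1%; Zerath agreement on 6-1-2-2: 6-3-2-3 not covered; anti-dumping (Zerath, 6-3-2): +16%; total 1% + 16% = 17%. → 17%.
Line D: fertiliser → 6-2; powder → 6-2-2; crude → 6-2-2-1. Scheduled 33%. Westmoor agreement on 6-2-2: RVC ≥ 50% → 23% available; preferential 23%. → 23%.
Sum: 28% + 29% + 17% + 23% = 97%.

97%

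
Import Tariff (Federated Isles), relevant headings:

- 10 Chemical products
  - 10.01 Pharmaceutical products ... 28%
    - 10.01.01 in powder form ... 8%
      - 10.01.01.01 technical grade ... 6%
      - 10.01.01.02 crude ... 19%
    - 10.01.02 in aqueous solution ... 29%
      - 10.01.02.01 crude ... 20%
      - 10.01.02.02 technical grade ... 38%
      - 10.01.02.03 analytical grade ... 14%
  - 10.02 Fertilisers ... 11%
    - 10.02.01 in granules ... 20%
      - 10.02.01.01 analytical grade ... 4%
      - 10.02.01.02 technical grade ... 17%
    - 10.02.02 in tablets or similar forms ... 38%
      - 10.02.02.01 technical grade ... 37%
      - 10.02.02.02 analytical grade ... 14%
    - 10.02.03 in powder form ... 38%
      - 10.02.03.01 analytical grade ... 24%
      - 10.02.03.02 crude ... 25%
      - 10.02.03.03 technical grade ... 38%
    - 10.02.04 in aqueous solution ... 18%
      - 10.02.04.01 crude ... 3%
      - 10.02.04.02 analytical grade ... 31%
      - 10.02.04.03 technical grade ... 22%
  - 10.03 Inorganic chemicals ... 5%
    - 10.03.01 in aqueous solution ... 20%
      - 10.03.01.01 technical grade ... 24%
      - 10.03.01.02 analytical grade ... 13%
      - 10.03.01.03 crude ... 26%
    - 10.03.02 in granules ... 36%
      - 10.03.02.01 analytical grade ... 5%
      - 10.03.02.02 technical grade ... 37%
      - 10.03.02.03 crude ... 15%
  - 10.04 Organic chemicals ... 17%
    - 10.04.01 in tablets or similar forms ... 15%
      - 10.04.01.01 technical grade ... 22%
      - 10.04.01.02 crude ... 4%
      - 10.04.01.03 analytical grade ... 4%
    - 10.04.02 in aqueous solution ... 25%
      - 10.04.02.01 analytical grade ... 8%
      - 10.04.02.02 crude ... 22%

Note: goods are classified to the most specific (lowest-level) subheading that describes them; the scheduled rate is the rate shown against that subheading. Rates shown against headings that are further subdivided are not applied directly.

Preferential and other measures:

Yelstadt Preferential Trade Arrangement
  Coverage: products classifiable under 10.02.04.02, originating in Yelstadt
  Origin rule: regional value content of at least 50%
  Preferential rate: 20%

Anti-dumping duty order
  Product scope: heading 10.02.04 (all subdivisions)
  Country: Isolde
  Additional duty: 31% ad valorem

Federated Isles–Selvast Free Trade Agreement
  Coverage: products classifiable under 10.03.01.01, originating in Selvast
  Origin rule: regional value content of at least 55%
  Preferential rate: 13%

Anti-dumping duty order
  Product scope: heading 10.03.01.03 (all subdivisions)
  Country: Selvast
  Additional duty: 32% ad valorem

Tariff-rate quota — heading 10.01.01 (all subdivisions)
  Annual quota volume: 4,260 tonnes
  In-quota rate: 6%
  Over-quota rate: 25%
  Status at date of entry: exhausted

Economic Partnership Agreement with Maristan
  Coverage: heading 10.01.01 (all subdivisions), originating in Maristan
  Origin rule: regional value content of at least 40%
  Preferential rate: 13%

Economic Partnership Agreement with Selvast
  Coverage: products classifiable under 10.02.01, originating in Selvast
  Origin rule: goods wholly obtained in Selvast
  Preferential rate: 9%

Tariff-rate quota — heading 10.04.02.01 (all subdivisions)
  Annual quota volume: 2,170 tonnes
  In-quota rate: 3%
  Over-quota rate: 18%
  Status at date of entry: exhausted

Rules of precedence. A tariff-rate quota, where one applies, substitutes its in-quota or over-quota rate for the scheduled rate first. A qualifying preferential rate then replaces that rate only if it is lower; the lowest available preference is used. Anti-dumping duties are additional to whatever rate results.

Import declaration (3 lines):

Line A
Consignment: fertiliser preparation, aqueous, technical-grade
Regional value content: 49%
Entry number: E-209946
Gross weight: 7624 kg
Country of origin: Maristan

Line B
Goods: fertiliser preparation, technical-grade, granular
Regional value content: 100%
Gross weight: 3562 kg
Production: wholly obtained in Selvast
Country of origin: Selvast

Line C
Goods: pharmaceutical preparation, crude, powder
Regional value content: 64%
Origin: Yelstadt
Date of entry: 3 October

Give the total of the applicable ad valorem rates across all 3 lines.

Line A: fertiliser → 10.02; aqueous → 10.02.04; technical-grade → 10.02.04.03. Scheduled 22%. Maristan agreement on 10.01.01: 10.02.04.03 not covered. → 22%.
Line B: fertiliser → 10.02; granular → 10.02.01; technical-grade → 10.02.01.02. Scheduled 17%. Selvast agreement on 10.03.01.01: 10.02.01.02 not covered; Selvast agreement on 10.02.01: wholly obtained → 9% available; preferential 9%. → 9%.
Line C: pharmaceutical → 10.01; powder → 10.01.01; crude → 10.01.01.02. Scheduled 19%. quota on 10.01.01 exhausted → over-quota 25%; Yelstadt agreement on 10.02.04.02: 10.01.01.02 not covered. → 25%.
Sum: 22% + 9% + 25% = 56%.

56%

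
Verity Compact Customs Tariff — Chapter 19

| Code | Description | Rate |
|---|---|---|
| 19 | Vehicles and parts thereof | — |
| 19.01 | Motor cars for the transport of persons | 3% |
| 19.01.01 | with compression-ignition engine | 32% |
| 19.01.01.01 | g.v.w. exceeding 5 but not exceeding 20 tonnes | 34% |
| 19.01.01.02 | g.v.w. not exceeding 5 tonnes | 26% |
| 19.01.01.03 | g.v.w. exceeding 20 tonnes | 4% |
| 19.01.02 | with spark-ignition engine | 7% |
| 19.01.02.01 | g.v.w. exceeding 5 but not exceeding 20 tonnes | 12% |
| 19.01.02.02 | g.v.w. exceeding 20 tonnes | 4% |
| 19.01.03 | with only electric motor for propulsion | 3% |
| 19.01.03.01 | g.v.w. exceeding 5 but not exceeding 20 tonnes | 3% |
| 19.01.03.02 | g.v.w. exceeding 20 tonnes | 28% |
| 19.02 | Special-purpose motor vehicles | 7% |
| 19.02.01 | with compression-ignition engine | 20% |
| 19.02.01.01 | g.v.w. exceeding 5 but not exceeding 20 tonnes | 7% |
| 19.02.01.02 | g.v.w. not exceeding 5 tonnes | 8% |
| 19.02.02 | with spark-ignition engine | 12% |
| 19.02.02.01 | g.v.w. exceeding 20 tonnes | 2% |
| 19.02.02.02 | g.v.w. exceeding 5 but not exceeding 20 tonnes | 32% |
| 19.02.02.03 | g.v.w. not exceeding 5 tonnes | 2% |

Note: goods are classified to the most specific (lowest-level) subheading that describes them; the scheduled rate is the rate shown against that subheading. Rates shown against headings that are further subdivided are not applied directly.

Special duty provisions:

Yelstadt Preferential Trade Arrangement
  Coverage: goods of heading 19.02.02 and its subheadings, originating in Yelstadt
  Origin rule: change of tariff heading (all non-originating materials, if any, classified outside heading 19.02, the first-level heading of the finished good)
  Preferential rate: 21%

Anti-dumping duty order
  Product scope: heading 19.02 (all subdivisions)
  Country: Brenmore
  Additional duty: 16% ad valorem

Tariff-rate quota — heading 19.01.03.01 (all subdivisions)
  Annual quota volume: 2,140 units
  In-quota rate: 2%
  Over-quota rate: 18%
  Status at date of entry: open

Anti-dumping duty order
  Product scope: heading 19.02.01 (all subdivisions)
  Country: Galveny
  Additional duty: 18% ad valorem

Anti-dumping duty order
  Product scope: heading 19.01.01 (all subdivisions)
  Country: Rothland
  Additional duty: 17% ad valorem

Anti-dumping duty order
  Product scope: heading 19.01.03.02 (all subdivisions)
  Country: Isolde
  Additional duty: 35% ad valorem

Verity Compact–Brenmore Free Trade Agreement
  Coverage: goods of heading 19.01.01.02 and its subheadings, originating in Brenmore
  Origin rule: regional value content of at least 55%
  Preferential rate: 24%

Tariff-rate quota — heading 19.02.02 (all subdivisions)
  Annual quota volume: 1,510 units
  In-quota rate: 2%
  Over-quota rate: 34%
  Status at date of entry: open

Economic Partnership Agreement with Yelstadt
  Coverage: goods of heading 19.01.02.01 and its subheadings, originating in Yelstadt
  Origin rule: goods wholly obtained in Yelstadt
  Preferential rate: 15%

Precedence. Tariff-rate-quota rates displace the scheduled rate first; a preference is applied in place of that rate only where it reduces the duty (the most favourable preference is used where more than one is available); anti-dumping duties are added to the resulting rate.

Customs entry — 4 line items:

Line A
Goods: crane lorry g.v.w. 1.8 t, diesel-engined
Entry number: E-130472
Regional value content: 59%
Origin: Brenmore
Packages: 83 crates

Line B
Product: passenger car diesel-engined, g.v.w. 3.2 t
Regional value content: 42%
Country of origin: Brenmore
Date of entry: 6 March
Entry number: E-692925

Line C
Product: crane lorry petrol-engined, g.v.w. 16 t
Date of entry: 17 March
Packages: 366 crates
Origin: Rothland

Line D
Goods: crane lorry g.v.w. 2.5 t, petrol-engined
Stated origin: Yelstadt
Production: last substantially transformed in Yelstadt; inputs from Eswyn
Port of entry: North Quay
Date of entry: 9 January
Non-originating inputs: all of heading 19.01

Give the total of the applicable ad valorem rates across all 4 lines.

Line A: crane lorry → 19.02; diesel-engined → 19.02.01; g.v.w. 1.8 t → 19.02.01.02. Scheduled 8%. Brenmore agreement on 19.01.01.02: 19.02.01.02 not covered; anti-dumping (Brenmore, 19.02): +16%; total 8% + 16% = 24%. → 24%.
Line B: passenger car → 19.01; diesel-engined → 19.01.01; g.v.w. 3.2 t → 19.01.01.02. Scheduled 26%. Brenmore agreement on 19.01.01.02: RVC < 55%. → 26%.
Line C: crane lorry → 19.02; petrol-engined → 19.02.02; g.v.w. 16 t → 19.02.02.02. Scheduled 32%. quota on 19.02.02 open → in-quota 2%. → 2%.
Line D: crane lorry → 19.02; petrol-engined → 19.02.02; g.v.w. 2.5 t → 19.02.02.03. Scheduled 2%. quota on 19.02.02 open → in-quota 2%; Yelstadt agreement on 19.02.02: CTH met → 21% available; Yelstadt agreement on 19.01.02.01: 19.02.02.03 not covered; preference 21% not lower than 2% → no reduction. → 2%.
Sum: 24% + 26% + 2% + 2% = 54%.

54%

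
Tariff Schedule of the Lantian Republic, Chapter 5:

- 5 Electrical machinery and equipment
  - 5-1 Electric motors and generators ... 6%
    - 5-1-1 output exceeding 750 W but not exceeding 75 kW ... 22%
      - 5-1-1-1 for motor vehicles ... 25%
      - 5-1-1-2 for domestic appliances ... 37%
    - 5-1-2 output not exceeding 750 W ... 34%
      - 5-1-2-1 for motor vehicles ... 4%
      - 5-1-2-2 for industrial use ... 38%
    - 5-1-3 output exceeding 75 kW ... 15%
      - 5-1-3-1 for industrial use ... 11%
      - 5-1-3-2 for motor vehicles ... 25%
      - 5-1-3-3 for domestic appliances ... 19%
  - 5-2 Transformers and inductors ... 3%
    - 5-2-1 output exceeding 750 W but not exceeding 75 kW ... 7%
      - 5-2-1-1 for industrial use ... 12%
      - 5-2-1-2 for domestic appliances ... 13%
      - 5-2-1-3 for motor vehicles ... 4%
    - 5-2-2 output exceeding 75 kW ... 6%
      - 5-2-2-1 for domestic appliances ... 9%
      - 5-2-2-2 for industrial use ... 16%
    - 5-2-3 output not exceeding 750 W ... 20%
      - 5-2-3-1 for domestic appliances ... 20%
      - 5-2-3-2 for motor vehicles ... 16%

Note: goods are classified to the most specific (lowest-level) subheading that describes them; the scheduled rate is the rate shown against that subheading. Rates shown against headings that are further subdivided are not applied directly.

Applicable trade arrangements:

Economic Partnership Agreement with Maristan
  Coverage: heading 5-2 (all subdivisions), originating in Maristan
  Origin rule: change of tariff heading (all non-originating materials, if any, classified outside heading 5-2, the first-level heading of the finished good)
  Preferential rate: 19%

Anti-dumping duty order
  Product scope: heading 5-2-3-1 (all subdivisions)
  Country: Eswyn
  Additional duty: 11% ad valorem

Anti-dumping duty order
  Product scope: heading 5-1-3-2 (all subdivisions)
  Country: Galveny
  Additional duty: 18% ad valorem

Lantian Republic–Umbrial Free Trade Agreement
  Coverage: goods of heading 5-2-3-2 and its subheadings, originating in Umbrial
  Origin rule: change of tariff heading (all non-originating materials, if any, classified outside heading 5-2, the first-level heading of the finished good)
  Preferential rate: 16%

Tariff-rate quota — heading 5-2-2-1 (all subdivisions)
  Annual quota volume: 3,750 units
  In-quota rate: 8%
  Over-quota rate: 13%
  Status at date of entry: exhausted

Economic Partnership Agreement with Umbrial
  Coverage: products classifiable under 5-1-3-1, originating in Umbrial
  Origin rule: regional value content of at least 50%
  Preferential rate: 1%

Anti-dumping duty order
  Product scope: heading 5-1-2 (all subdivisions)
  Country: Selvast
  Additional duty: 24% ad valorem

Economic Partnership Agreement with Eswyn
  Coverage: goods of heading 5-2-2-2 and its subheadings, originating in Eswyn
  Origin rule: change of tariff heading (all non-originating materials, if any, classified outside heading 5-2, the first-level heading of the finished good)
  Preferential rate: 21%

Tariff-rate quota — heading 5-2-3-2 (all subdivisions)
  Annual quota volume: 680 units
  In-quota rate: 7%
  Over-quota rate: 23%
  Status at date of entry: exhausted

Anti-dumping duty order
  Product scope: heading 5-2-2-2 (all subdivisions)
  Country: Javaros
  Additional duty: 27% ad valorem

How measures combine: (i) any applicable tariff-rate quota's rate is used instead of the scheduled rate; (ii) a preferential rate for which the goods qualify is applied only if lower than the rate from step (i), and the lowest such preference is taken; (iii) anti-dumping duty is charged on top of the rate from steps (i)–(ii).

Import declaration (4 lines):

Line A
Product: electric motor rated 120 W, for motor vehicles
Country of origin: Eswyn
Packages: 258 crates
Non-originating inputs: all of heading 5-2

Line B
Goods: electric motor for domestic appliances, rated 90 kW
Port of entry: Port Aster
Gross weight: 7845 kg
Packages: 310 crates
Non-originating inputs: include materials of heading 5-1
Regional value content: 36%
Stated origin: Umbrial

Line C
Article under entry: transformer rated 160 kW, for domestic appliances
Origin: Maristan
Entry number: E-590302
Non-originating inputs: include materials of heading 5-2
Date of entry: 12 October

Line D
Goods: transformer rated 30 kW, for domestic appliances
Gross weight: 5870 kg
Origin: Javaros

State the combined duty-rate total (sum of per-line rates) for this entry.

Line A: electric motor → 5-1; rated 120 W → 5-1-2; for motor vehicles → 5-1-2-1. Scheduled 4%. Eswyn agreement on 5-2-2-2: 5-1-2-1 not covered. → 4%.
Line B: electric motor → 5-1; rated 90 kW → 5-1-3; for domestic appliances → 5-1-3-3. Scheduled 19%. Umbrial agreement on 5-2-3-2: 5-1-3-3 not covered; Umbrial agreement on 5-1-3-1: 5-1-3-3 not covered. → 19%.
Line C: transformer → 5-2; rated 160 kW → 5-2-2; for domestic appliances → 5-2-2-1. Scheduled 9%. quota on 5-2-2-1 exhausted → over-quota 13%; Maristan agreement on 5-2: CTH not met. → 13%.
Line D: transformer → 5-2; rated 30 kW → 5-2-1; for domestic appliances → 5-2-1-2. Scheduled 13%. No special measure applies. → 13%.
Sum: 4% + 19% + 13% + 13% = 49%.

49%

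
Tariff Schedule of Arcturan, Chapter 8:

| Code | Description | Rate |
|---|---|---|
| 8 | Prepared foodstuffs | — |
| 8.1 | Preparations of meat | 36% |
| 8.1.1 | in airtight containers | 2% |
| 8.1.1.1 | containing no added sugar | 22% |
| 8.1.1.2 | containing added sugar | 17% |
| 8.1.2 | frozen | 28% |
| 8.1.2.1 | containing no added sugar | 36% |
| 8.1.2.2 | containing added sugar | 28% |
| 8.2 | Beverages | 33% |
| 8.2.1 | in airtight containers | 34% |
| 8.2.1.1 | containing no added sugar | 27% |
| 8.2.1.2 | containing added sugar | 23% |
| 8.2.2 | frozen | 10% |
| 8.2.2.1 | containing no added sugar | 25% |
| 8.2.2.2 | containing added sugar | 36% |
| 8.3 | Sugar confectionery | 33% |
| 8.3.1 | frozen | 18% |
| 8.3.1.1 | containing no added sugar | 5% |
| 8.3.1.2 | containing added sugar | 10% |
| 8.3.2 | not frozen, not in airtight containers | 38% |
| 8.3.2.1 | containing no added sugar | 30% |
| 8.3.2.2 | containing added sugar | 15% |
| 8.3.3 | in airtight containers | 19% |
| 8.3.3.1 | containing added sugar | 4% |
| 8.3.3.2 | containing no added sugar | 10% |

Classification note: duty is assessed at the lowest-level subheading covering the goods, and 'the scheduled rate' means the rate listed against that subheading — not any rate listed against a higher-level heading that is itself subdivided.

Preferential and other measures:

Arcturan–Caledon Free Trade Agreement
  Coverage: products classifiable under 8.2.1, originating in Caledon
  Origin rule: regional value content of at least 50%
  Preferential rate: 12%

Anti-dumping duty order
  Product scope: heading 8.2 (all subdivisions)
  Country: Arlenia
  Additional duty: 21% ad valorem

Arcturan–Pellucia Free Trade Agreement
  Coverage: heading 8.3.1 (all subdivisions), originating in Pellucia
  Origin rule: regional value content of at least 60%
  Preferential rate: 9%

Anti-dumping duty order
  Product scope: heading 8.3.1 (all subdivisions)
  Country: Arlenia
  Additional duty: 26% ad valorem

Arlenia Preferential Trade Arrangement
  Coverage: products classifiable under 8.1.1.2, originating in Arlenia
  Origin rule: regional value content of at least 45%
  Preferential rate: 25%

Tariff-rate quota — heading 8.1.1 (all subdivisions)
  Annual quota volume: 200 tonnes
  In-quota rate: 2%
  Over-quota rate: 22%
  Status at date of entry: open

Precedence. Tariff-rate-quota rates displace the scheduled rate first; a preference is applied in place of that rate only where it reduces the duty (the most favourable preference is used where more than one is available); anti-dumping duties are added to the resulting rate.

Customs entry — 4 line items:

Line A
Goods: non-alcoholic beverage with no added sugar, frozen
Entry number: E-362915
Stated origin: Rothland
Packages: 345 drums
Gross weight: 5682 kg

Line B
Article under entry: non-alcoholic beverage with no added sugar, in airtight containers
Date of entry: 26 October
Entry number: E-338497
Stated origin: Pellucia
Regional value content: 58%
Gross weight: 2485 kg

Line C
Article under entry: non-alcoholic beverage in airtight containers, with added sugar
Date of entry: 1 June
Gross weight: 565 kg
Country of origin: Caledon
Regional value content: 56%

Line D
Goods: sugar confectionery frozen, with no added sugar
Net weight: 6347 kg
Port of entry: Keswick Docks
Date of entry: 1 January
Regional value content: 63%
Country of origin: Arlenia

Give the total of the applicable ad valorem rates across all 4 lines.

Line A: non-alcoholic beverage → 8.2; frozen → 8.2.2; with no added sugar → 8.2.2.1. Scheduled 25%. No special measure applies. → 25%.
Line B: non-alcoholic beverage → 8.2; in airtight containers → 8.2.1; with no added sugar → 8.2.1.1. Scheduled 27%. Pellucia agreement on 8.3.1: 8.2.1.1 not covered. → 27%.
Line C: non-alcoholic beverage → 8.2; in airtight containers → 8.2.1; with added sugar → 8.2.1.2. Scheduled 23%. Caledon agreement on 8.2.1: RVC ≥ 50% → 12% available; preferential 12%. → 12%.
Line D: sugar confectionery → 8.3; frozen → 8.3.1; with no added sugar → 8.3.1.1. Scheduled 5%. Arlenia agreement on 8.1.1.2: 8.3.1.1 not covered; anti-dumping (Arlenia, 8.3.1): +26%; total 5% + 26% = 31%. → 31%.
Sum: 25% + 27% + 12% + 31% = 95%.

95%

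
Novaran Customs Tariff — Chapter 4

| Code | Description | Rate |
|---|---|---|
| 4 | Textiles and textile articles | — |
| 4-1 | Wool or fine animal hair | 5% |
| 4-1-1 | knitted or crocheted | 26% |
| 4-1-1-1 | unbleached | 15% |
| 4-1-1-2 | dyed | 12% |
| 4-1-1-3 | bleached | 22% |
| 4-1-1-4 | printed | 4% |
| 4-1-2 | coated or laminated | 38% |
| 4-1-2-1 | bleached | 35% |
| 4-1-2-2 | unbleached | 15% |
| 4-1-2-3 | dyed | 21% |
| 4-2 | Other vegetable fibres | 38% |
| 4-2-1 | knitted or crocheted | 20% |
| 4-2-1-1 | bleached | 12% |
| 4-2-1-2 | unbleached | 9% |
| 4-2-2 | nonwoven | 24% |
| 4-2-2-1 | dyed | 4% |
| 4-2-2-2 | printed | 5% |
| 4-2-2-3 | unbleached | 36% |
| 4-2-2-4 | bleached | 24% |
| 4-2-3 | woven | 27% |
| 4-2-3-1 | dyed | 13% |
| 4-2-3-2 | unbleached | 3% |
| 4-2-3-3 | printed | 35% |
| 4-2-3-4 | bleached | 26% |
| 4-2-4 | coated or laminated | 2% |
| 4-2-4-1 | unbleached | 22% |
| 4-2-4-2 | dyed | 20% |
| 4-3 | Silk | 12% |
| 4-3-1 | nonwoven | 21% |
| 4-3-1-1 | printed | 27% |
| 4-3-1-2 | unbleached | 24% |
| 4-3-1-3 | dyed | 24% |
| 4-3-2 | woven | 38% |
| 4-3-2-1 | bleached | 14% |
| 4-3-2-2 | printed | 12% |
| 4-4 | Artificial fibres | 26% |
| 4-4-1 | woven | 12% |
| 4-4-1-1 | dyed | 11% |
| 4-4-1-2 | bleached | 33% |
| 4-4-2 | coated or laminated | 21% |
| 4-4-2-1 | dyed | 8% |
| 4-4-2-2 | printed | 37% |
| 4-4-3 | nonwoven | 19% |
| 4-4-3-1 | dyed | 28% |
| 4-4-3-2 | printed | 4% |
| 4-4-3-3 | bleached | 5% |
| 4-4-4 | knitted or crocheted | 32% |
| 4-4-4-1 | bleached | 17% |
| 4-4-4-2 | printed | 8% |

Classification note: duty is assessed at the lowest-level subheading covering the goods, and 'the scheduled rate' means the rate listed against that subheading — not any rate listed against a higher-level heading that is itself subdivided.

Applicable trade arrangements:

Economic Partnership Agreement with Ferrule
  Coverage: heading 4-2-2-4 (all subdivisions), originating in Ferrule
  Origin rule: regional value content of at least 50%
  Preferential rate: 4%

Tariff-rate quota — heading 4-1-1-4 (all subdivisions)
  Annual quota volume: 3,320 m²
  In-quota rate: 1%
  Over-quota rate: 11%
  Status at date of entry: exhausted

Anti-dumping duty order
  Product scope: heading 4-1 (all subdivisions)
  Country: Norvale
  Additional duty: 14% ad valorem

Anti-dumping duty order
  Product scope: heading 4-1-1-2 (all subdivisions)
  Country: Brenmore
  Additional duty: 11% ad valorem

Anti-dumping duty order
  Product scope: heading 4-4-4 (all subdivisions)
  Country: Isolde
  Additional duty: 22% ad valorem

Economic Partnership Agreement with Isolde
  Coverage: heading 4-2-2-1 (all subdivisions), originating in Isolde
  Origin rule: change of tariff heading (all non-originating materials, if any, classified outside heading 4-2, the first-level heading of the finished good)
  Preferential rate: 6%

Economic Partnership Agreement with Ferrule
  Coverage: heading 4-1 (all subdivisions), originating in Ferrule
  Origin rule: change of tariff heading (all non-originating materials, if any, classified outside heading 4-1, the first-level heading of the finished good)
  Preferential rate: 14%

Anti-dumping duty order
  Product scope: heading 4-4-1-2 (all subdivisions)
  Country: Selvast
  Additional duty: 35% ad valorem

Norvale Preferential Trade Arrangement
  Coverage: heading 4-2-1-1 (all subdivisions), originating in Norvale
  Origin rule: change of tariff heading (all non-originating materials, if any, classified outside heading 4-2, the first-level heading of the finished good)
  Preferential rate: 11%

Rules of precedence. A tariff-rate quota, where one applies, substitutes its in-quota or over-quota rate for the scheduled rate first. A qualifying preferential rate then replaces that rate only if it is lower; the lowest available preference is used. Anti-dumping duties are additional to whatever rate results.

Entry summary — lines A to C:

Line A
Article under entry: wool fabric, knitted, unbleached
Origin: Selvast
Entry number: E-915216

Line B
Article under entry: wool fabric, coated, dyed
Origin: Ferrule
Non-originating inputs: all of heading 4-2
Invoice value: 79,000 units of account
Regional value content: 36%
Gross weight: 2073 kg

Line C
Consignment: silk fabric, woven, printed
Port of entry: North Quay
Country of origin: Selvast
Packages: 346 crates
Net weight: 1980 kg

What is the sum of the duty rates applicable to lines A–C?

Line A: wool → 4-1; knitted → 4-1-1; unbleached → 4-1-1-1. Scheduled 15%. No special measure applies. → 15%.
Line B: wool → 4-1; coated → 4-1-2; dyed → 4-1-2-3. Scheduled 21%. Ferrule agreement on 4-2-2-4: 4-1-2-3 not covered; Ferrule agreement on 4-1: CTH met → 14% available; preferential 14%. → 14%.
Line C: silk → 4-3; woven → 4-3-2; printed → 4-3-2-2. Scheduled 12%. No special measure applies. → 12%.
Sum: 15% + 14% + 12% = 41%.

41%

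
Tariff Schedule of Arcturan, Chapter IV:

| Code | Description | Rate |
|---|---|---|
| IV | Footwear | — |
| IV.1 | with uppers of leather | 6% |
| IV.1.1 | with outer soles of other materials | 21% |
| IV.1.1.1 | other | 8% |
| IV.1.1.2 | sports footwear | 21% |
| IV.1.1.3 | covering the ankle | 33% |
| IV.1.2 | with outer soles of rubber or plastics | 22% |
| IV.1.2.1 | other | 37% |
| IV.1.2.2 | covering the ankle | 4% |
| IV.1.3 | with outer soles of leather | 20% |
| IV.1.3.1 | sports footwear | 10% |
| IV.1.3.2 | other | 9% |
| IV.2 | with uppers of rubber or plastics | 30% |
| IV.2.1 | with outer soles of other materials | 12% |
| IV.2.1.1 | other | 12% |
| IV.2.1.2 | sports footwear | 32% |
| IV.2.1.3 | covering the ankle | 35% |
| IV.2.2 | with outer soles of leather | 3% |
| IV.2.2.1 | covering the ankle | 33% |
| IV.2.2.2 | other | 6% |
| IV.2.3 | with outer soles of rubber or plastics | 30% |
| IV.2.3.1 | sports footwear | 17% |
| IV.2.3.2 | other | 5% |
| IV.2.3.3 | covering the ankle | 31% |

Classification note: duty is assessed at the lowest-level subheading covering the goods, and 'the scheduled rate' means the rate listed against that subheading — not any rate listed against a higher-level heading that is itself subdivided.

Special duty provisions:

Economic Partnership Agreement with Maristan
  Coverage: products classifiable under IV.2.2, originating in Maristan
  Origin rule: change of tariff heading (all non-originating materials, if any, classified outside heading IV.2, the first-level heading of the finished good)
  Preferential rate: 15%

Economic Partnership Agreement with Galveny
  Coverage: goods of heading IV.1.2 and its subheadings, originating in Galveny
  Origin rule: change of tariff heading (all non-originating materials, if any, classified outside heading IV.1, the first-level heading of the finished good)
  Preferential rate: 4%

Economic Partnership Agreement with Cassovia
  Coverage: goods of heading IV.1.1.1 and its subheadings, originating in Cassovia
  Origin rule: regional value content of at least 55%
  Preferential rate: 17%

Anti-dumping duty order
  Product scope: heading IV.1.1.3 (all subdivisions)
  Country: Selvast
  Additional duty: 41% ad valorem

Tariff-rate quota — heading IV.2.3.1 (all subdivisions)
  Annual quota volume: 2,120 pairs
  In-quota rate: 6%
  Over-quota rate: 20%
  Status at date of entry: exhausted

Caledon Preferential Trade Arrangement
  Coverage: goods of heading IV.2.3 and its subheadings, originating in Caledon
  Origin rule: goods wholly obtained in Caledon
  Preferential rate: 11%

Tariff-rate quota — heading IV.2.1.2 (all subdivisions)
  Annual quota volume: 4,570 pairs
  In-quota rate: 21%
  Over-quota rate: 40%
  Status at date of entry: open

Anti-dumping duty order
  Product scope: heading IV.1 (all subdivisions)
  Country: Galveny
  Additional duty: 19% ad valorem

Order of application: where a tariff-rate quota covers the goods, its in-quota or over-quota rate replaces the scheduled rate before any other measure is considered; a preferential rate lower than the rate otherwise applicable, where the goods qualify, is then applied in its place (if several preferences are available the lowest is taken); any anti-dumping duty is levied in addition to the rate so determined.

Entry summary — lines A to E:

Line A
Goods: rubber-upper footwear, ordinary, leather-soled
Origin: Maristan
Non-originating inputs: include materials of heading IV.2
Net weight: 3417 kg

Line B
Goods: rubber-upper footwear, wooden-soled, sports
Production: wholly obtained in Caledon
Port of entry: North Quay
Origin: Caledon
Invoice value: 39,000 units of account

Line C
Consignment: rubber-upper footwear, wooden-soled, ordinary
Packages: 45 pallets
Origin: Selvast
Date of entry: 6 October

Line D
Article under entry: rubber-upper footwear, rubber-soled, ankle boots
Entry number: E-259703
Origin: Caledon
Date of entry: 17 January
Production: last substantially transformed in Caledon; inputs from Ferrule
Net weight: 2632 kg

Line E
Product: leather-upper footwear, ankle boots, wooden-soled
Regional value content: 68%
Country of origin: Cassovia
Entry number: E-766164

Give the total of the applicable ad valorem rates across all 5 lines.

103%

Line A: rubber-upper → IV.2; leather-soled → IV.2.2; ordinary → IV.2.2.2. Scheduled 6%. Maristan agreement on IV.2.2: CTH not met. → 6%.
Line B: rubber-upper → IV.2; wooden-soled → IV.2.1; sports → IV.2.1.2. Scheduled 32%. quota on IV.2.1.2 open → in-quota 21%; Caledon agreement on IV.2.3: IV.2.1.2 not covered. → 21%.
Line C: rubber-upper → IV.2; wooden-soled → IV.2.1; ordinary → IV.2.1.1. Scheduled 12%. No special measure applies. → 12%.
Line D: rubber-upper → IV.2; rubber-soled → IV.2.3; ankle boots → IV.2.3.3. Scheduled 31%. Caledon agreement on IV.2.3: not wholly obtained. → 31%.
Line E: leather-upper → IV.1; wooden-soled → IV.1.1; ankle boots → IV.1.1.3. Scheduled 33%. Cassovia agreement on IV.1.1.1: IV.1.1.3 not covered. → 33%.
Sum: 6% + 21% + 12% + 31% + 33% = 103%.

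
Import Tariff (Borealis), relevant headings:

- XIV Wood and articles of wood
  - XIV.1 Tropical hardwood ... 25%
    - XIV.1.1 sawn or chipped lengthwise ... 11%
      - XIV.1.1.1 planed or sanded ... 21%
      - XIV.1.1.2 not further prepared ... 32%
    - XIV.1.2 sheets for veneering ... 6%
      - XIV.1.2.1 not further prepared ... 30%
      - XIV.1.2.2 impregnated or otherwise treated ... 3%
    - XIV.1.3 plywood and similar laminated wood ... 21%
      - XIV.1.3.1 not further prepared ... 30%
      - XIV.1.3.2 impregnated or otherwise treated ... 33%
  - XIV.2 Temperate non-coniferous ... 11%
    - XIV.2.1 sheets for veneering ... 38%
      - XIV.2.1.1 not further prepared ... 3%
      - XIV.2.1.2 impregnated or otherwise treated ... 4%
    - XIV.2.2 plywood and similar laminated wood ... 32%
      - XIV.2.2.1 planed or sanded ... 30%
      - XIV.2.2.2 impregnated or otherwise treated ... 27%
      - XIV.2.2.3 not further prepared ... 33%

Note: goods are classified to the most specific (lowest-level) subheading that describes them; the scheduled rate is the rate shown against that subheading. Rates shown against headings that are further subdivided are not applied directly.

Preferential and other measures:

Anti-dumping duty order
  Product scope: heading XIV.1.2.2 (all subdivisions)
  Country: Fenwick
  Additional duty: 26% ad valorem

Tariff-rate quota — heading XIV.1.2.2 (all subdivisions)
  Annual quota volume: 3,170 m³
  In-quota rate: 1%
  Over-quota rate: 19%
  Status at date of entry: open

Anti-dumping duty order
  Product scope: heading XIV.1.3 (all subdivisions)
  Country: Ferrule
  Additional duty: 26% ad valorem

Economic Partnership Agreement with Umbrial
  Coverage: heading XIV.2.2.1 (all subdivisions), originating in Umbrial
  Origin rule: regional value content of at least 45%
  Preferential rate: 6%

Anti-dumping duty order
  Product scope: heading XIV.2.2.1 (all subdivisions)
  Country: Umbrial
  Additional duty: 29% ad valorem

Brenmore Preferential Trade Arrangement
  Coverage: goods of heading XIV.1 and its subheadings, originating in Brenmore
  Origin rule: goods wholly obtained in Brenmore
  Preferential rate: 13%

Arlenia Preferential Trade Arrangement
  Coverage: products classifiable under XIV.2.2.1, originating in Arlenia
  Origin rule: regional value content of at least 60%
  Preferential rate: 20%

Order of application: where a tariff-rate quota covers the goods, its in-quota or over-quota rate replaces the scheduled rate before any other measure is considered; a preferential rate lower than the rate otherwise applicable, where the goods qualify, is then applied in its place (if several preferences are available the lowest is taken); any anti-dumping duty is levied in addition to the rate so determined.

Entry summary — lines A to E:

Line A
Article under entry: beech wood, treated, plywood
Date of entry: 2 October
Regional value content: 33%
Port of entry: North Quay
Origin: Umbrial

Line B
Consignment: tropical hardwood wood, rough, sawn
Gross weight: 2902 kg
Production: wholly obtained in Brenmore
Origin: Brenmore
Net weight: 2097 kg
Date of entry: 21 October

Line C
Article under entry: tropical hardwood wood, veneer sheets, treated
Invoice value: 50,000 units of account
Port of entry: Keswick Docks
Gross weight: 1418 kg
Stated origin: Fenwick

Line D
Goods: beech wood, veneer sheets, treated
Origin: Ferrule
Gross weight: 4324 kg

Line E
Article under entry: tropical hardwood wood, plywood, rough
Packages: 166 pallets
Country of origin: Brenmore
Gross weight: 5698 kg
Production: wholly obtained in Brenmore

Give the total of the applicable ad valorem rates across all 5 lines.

84%

Line A: beech → XIV.2; plywood → XIV.2.2; treated → XIV.2.2.2. Scheduled 27%. Umbrial agreement on XIV.2.2.1: XIV.2.2.2 not covered. → 27%.
Line B: tropical hardwood → XIV.1; sawn → XIV.1.1; rough → XIV.1.1.2. Scheduled 32%. Brenmore agreement on XIV.1: wholly obtained → 13% available; preferential 13%. → 13%.
Line C: tropical hardwood → XIV.1; veneer sheets → XIV.1.2; treated → XIV.1.2.2. Scheduled 3%. quota on XIV.1.2.2 open → in-quota 1%; anti-dumping (Fenwick, XIV.1.2.2): +26%; total 1% + 26% = 27%. → 27%.
Line D: beech → XIV.2; veneer sheets → XIV.2.1; treated → XIV.2.1.2. Scheduled 4%. No special measure applies. → 4%.
Line E: tropical hardwood → XIV.1; plywood → XIV.1.3; rough → XIV.1.3.1. Scheduled 30%. Brenmore agreement on XIV.1: wholly obtained → 13% available; preferential 13%. → 13%.
Sum: 27% + 13% + 27% + 4% + 13% = 84%.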